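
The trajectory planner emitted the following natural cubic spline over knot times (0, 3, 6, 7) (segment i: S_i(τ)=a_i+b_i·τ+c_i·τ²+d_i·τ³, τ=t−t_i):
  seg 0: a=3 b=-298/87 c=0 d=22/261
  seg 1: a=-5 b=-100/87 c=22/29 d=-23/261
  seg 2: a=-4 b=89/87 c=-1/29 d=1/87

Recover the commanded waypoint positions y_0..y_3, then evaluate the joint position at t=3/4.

y_0 = S_0(0) = a_0 = 3
y_1 = S_1(0) = a_1 = -5
y_2 = S_2(0) = a_2 = -4
y_3 = S_2(1) = -3
t_q=3/4 is in segment 0 (τ=3/4); S_0(τ)=433/928

y_0=3 y_1=-5 y_2=-4 y_3=-3
S(3/4) = 433/928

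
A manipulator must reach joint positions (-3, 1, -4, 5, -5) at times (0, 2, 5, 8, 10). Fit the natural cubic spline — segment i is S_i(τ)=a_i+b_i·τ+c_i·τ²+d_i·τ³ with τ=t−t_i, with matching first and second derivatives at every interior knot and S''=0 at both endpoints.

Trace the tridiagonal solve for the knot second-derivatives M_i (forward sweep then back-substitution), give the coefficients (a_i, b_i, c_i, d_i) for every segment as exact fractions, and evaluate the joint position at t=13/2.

Δ: Δ0=2, Δ1=-5/3, Δ2=3, Δ3=-5
row 1: diag=10, rhs=-22; c'=3/10, d'=-11/5
row 2: denom=12−3·3/10=111/10; d'=(28−3·-11/5)/(111/10)=346/111
row 3: denom=10−3·10/37=340/37; d'=(-48−3·346/111)/(340/37)=-1061/170
back: M3=-1061/170
back: M2=346/111−10/37·-1061/170=245/51
back: M1=-11/5−3/10·245/51=-619/170
M: M0=0, M1=-619/170, M2=245/51, M3=-1061/170, M4=0
seg 0: a=-3, c=M0/2=0, d=(M1−M0)/(6·2)=-619/2040, b=Δ0−h0·(2M0+M1)/6=1639/510
seg 1: a=1, c=M1/2=-619/340, d=(M2−M1)/(6·3)=4307/9180, b=Δ1−h1·(2M1+M2)/6=-109/255
seg 2: a=-4, c=M2/2=245/102, d=(M3−M2)/(6·3)=-5633/9180, b=Δ2−h2·(2M2+M3)/6=79/60
seg 3: a=5, c=M3/2=-1061/340, d=(M4−M3)/(6·2)=1061/2040, b=Δ3−h3·(2M3+M4)/6=-214/255
t_q=13/2 → seg 2, τ=3/2; S=-4+79/60·τ+245/102·τ²+-5633/9180·τ³=3559/2720

  seg 0: a=-3 b=1639/510 c=0 d=-619/2040
  seg 1: a=1 b=-109/255 c=-619/340 d=4307/9180
  seg 2: a=-4 b=79/60 c=245/102 d=-5633/9180
  seg 3: a=5 b=-214/255 c=-1061/340 d=1061/2040
S(13/2) = 3559/2720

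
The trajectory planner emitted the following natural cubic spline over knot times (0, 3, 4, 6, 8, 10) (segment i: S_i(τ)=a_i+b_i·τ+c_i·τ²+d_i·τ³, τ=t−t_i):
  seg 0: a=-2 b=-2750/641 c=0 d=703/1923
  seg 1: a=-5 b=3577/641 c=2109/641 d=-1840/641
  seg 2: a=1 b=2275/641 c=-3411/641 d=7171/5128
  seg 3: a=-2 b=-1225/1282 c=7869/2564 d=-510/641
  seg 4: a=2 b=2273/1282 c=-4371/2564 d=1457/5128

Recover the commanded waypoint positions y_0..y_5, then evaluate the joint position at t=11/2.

y_0=-2 y_1=-5 y_2=1 y_3=-2 y_4=2 y_5=1
S(11/2) = -38143/41024

y_0 = S_0(0) = a_0 = -2
y_1 = S_1(0) = a_1 = -5
y_2 = S_2(0) = a_2 = 1
y_3 = S_3(0) = a_3 = -2
y_4 = S_4(0) = a_4 = 2
y_5 = S_4(2) = 1
t_q=11/2 is in segment 2 (τ=3/2); S_2(τ)=-38143/41024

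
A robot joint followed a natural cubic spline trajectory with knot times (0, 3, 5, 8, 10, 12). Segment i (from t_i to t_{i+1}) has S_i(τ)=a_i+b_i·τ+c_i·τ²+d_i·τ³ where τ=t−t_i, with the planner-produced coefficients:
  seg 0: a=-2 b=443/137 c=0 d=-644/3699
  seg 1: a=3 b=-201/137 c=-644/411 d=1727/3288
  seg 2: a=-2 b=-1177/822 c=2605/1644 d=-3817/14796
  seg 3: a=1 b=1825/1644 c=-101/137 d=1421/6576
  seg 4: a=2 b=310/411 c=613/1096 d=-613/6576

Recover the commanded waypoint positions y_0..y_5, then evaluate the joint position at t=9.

y_0 = S_0(0) = a_0 = -2
y_1 = S_1(0) = a_1 = 3
y_2 = S_2(0) = a_2 = -2
y_3 = S_3(0) = a_3 = 1
y_4 = S_4(0) = a_4 = 2
y_5 = S_4(2) = 5
t_q=9 is in segment 3 (τ=1); S_3(τ)=3483/2192

y_0=-2 y_1=3 y_2=-2 y_3=1 y_4=2 y_5=5
S(9) = 3483/2192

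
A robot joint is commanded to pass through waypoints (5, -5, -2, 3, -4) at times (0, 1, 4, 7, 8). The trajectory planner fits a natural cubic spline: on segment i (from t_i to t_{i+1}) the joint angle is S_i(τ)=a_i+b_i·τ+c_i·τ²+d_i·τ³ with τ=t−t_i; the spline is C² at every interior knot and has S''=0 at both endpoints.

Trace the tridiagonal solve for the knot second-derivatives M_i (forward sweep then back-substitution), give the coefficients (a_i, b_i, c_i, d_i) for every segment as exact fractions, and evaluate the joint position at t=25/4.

  seg 0: a=5 b=-7103/624 c=0 d=863/624
  seg 1: a=-5 b=-2257/312 c=863/208 d=-2629/5616
  seg 2: a=-2 b=241/48 c=-5/78 d=-1973/5616
  seg 3: a=3 b=-1513/312 c=-671/208 d=671/624
S(25/4) = 66169/13312

Δ: Δ0=-10, Δ1=1, Δ2=5/3, Δ3=-7
row 1: diag=8, rhs=66; c'=3/8, d'=33/4
row 2: denom=12−3·3/8=87/8; d'=(4−3·33/4)/(87/8)=-166/87
row 3: denom=8−3·8/29=208/29; d'=(-52−3·-166/87)/(208/29)=-671/104
back: M3=-671/104
back: M2=-166/87−8/29·-671/104=-5/39
back: M1=33/4−3/8·-5/39=863/104
M: M0=0, M1=863/104, M2=-5/39, M3=-671/104, M4=0
seg 0: a=5, c=M0/2=0, d=(M1−M0)/(6·1)=863/624, b=Δ0−h0·(2M0+M1)/6=-7103/624
seg 1: a=-5, c=M1/2=863/208, d=(M2−M1)/(6·3)=-2629/5616, b=Δ1−h1·(2M1+M2)/6=-2257/312
seg 2: a=-2, c=M2/2=-5/78, d=(M3−M2)/(6·3)=-1973/5616, b=Δ2−h2·(2M2+M3)/6=241/48
seg 3: a=3, c=M3/2=-671/208, d=(M4−M3)/(6·1)=671/624, b=Δ3−h3·(2M3+M4)/6=-1513/312
t_q=25/4 → seg 2, τ=9/4; S=-2+241/48·τ+-5/78·τ²+-1973/5616·τ³=66169/13312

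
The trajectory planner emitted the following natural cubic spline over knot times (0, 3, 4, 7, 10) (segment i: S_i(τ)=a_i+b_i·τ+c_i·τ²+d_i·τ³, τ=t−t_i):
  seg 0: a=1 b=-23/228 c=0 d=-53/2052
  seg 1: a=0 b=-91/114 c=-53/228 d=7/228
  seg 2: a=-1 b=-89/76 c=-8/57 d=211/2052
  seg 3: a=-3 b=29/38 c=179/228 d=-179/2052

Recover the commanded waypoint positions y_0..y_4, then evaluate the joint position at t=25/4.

y_0 = S_0(0) = a_0 = 1
y_1 = S_1(0) = a_1 = 0
y_2 = S_2(0) = a_2 = -1
y_3 = S_3(0) = a_3 = -3
y_4 = S_3(3) = 4
t_q=25/4 is in segment 2 (τ=9/4); S_2(τ)=-15439/4864

y_0=1 y_1=0 y_2=-1 y_3=-3 y_4=4
S(25/4) = -15439/4864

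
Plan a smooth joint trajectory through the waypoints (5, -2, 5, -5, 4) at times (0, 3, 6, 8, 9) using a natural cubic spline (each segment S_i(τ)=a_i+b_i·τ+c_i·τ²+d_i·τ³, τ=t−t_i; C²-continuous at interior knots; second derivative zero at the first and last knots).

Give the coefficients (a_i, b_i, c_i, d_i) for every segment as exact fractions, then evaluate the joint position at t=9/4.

Δ: Δ0=-7/3, Δ1=7/3, Δ2=-5, Δ3=9
row 1: diag=12, rhs=28; c'=1/4, d'=7/3
row 2: denom=10−3·1/4=37/4; d'=(-44−3·7/3)/(37/4)=-204/37
row 3: denom=6−2·8/37=206/37; d'=(84−2·-204/37)/(206/37)=1758/103
back: M3=1758/103
back: M2=-204/37−8/37·1758/103=-948/103
back: M1=7/3−1/4·-948/103=1432/309
M: M0=0, M1=1432/309, M2=-948/103, M3=1758/103, M4=0
seg 0: a=5, c=M0/2=0, d=(M1−M0)/(6·3)=716/2781, b=Δ0−h0·(2M0+M1)/6=-479/103
seg 1: a=-2, c=M1/2=716/309, d=(M2−M1)/(6·3)=-2138/2781, b=Δ1−h1·(2M1+M2)/6=237/103
seg 2: a=5, c=M2/2=-474/103, d=(M3−M2)/(6·2)=451/206, b=Δ2−h2·(2M2+M3)/6=-469/103
seg 3: a=-5, c=M3/2=879/103, d=(M4−M3)/(6·1)=-293/103, b=Δ3−h3·(2M3+M4)/6=341/103
t_q=9/4 → seg 0, τ=9/4; S=5+-479/103·τ+0·τ²+716/2781·τ³=-4171/1648

  seg 0: a=5 b=-479/103 c=0 d=716/2781
  seg 1: a=-2 b=237/103 c=716/309 d=-2138/2781
  seg 2: a=5 b=-469/103 c=-474/103 d=451/206
  seg 3: a=-5 b=341/103 c=879/103 d=-293/103
S(9/4) = -4171/1648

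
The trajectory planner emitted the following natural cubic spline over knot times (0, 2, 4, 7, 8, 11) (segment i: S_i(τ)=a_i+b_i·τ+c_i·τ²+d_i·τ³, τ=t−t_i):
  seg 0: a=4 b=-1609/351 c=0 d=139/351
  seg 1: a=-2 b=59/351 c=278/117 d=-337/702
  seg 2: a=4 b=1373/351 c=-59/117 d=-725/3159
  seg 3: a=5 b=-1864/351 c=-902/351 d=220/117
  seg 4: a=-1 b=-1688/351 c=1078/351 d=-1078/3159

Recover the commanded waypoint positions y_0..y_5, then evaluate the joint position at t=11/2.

y_0 = S_0(0) = a_0 = 4
y_1 = S_1(0) = a_1 = -2
y_2 = S_2(0) = a_2 = 4
y_3 = S_3(0) = a_3 = 5
y_4 = S_4(0) = a_4 = -1
y_5 = S_4(3) = 3
t_q=11/2 is in segment 2 (τ=3/2); S_2(τ)=191/24

y_0=4 y_1=-2 y_2=4 y_3=5 y_4=-1 y_5=3
S(11/2) = 191/24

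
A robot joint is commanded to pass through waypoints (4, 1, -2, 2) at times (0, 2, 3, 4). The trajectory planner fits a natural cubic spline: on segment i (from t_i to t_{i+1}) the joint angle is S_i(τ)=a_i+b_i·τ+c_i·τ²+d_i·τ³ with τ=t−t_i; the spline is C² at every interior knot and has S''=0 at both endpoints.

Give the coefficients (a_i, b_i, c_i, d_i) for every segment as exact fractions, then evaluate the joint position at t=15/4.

Δ: Δ0=-3/2, Δ1=-3, Δ2=4
row 1: diag=6, rhs=-9; c'=1/6, d'=-3/2
row 2: denom=4−1·1/6=23/6; d'=(42−1·-3/2)/(23/6)=261/23
back: M2=261/23
back: M1=-3/2−1/6·261/23=-78/23
M: M0=0, M1=-78/23, M2=261/23, M3=0
seg 0: a=4, c=M0/2=0, d=(M1−M0)/(6·2)=-13/46, b=Δ0−h0·(2M0+M1)/6=-17/46
seg 1: a=1, c=M1/2=-39/23, d=(M2−M1)/(6·1)=113/46, b=Δ1−h1·(2M1+M2)/6=-173/46
seg 2: a=-2, c=M2/2=261/46, d=(M3−M2)/(6·1)=-87/46, b=Δ2−h2·(2M2+M3)/6=5/23
t_q=15/4 → seg 2, τ=3/4; S=-2+5/23·τ+261/46·τ²+-87/46·τ³=1639/2944

  seg 0: a=4 b=-17/46 c=0 d=-13/46
  seg 1: a=1 b=-173/46 c=-39/23 d=113/46
  seg 2: a=-2 b=5/23 c=261/46 d=-87/46
S(15/4) = 1639/2944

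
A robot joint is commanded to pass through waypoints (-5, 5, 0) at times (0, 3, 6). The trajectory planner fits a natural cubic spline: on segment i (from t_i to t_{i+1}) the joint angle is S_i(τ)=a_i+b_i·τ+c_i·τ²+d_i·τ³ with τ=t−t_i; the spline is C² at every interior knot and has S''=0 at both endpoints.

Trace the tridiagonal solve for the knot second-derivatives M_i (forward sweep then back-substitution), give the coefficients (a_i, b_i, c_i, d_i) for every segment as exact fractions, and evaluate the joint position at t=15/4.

Δ: Δ0=10/3, Δ1=-5/3
row 1: diag=12, rhs=-30; c'=1/4, d'=-5/2
back: M1=-5/2
M: M0=0, M1=-5/2, M2=0
seg 0: a=-5, c=M0/2=0, d=(M1−M0)/(6·3)=-5/36, b=Δ0−h0·(2M0+M1)/6=55/12
seg 1: a=5, c=M1/2=-5/4, d=(M2−M1)/(6·3)=5/36, b=Δ1−h1·(2M1+M2)/6=5/6
t_q=15/4 → seg 1, τ=3/4; S=5+5/6·τ+-5/4·τ²+5/36·τ³=1275/256

  seg 0: a=-5 b=55/12 c=0 d=-5/36
  seg 1: a=5 b=5/6 c=-5/4 d=5/36
S(15/4) = 1275/256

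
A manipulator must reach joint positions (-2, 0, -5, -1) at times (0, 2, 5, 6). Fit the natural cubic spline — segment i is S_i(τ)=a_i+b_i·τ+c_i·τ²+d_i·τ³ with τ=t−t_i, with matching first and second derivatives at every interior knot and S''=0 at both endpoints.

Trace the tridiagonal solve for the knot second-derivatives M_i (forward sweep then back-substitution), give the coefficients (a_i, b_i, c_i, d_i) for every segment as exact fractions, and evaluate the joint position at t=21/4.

Δ: Δ0=1, Δ1=-5/3, Δ2=4
row 1: diag=10, rhs=-16; c'=3/10, d'=-8/5
row 2: denom=8−3·3/10=71/10; d'=(34−3·-8/5)/(71/10)=388/71
back: M2=388/71
back: M1=-8/5−3/10·388/71=-230/71
M: M0=0, M1=-230/71, M2=388/71, M3=0
seg 0: a=-2, c=M0/2=0, d=(M1−M0)/(6·2)=-115/426, b=Δ0−h0·(2M0+M1)/6=443/213
seg 1: a=0, c=M1/2=-115/71, d=(M2−M1)/(6·3)=103/213, b=Δ1−h1·(2M1+M2)/6=-247/213
seg 2: a=-5, c=M2/2=194/71, d=(M3−M2)/(6·1)=-194/213, b=Δ2−h2·(2M2+M3)/6=464/213
t_q=21/4 → seg 2, τ=1/4; S=-5+464/213·τ+194/71·τ²+-194/213·τ³=-9767/2272

  seg 0: a=-2 b=443/213 c=0 d=-115/426
  seg 1: a=0 b=-247/213 c=-115/71 d=103/213
  seg 2: a=-5 b=464/213 c=194/71 d=-194/213
S(21/4) = -9767/2272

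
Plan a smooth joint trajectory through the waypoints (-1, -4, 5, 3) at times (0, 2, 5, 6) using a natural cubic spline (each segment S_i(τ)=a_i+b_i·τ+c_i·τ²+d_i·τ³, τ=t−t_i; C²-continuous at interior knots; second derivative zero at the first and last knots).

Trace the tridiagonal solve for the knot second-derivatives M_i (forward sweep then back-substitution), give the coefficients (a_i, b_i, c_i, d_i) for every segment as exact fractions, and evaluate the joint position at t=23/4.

  seg 0: a=-1 b=-417/142 c=0 d=51/142
  seg 1: a=-4 b=195/142 c=153/71 d=-229/426
  seg 2: a=5 b=-15/71 c=-381/142 d=127/142
S(23/4) = 33713/9088

Δ: Δ0=-3/2, Δ1=3, Δ2=-2
row 1: diag=10, rhs=27; c'=3/10, d'=27/10
row 2: denom=8−3·3/10=71/10; d'=(-30−3·27/10)/(71/10)=-381/71
back: M2=-381/71
back: M1=27/10−3/10·-381/71=306/71
M: M0=0, M1=306/71, M2=-381/71, M3=0
seg 0: a=-1, c=M0/2=0, d=(M1−M0)/(6·2)=51/142, b=Δ0−h0·(2M0+M1)/6=-417/142
seg 1: a=-4, c=M1/2=153/71, d=(M2−M1)/(6·3)=-229/426, b=Δ1−h1·(2M1+M2)/6=195/142
seg 2: a=5, c=M2/2=-381/142, d=(M3−M2)/(6·1)=127/142, b=Δ2−h2·(2M2+M3)/6=-15/71
t_q=23/4 → seg 2, τ=3/4; S=5+-15/71·τ+-381/142·τ²+127/142·τ³=33713/9088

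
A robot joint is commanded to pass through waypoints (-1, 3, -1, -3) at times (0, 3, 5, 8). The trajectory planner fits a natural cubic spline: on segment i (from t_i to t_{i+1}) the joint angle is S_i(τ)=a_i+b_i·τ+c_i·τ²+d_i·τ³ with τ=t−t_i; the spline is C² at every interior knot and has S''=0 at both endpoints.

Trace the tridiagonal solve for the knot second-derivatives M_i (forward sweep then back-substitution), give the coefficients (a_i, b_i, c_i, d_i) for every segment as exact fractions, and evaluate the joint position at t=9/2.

Δ: Δ0=4/3, Δ1=-2, Δ2=-2/3
row 1: diag=10, rhs=-20; c'=1/5, d'=-2
row 2: denom=10−2·1/5=48/5; d'=(8−2·-2)/(48/5)=5/4
back: M2=5/4
back: M1=-2−1/5·5/4=-9/4
M: M0=0, M1=-9/4, M2=5/4, M3=0
seg 0: a=-1, c=M0/2=0, d=(M1−M0)/(6·3)=-1/8, b=Δ0−h0·(2M0+M1)/6=59/24
seg 1: a=3, c=M1/2=-9/8, d=(M2−M1)/(6·2)=7/24, b=Δ1−h1·(2M1+M2)/6=-11/12
seg 2: a=-1, c=M2/2=5/8, d=(M3−M2)/(6·3)=-5/72, b=Δ2−h2·(2M2+M3)/6=-23/12
t_q=9/2 → seg 1, τ=3/2; S=3+-11/12·τ+-9/8·τ²+7/24·τ³=5/64

  seg 0: a=-1 b=59/24 c=0 d=-1/8
  seg 1: a=3 b=-11/12 c=-9/8 d=7/24
  seg 2: a=-1 b=-23/12 c=5/8 d=-5/72
S(9/2) = 5/64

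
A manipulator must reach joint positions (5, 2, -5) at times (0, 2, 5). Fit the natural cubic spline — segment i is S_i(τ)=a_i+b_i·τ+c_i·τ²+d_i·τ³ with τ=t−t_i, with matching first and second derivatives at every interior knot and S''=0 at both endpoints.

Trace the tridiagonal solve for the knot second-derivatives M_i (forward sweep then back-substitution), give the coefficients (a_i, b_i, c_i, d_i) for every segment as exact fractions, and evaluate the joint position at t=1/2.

  seg 0: a=5 b=-4/3 c=0 d=-1/24
  seg 1: a=2 b=-11/6 c=-1/4 d=1/36
S(1/2) = 277/64

Δ: Δ0=-3/2, Δ1=-7/3
row 1: diag=10, rhs=-5; c'=3/10, d'=-1/2
back: M1=-1/2
M: M0=0, M1=-1/2, M2=0
seg 0: a=5, c=M0/2=0, d=(M1−M0)/(6·2)=-1/24, b=Δ0−h0·(2M0+M1)/6=-4/3
seg 1: a=2, c=M1/2=-1/4, d=(M2−M1)/(6·3)=1/36, b=Δ1−h1·(2M1+M2)/6=-11/6
t_q=1/2 → seg 0, τ=1/2; S=5+-4/3·τ+0·τ²+-1/24·τ³=277/64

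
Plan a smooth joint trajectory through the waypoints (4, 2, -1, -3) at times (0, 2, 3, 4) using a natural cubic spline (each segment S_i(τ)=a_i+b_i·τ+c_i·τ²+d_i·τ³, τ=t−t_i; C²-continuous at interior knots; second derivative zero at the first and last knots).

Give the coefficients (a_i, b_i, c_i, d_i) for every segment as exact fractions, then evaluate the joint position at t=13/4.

  seg 0: a=4 b=-5/23 c=0 d=-9/46
  seg 1: a=2 b=-59/23 c=-27/23 d=17/23
  seg 2: a=-1 b=-62/23 c=24/23 d=-8/23
S(13/4) = -297/184

Δ: Δ0=-1, Δ1=-3, Δ2=-2
row 1: diag=6, rhs=-12; c'=1/6, d'=-2
row 2: denom=4−1·1/6=23/6; d'=(6−1·-2)/(23/6)=48/23
back: M2=48/23
back: M1=-2−1/6·48/23=-54/23
M: M0=0, M1=-54/23, M2=48/23, M3=0
seg 0: a=4, c=M0/2=0, d=(M1−M0)/(6·2)=-9/46, b=Δ0−h0·(2M0+M1)/6=-5/23
seg 1: a=2, c=M1/2=-27/23, d=(M2−M1)/(6·1)=17/23, b=Δ1−h1·(2M1+M2)/6=-59/23
seg 2: a=-1, c=M2/2=24/23, d=(M3−M2)/(6·1)=-8/23, b=Δ2−h2·(2M2+M3)/6=-62/23
t_q=13/4 → seg 2, τ=1/4; S=-1+-62/23·τ+24/23·τ²+-8/23·τ³=-297/184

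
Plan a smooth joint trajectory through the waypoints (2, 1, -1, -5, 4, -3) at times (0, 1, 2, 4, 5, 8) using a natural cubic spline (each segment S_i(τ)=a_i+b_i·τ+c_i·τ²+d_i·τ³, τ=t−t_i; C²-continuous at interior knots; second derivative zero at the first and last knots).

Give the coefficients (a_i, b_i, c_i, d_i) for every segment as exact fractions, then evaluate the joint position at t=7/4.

  seg 0: a=2 b=-2705/2859 c=0 d=-154/2859
  seg 1: a=1 b=-3167/2859 c=-154/953 d=-2089/2859
  seg 2: a=-1 b=-10358/2859 c=-2243/953 d=9049/5718
  seg 3: a=-5 b=17020/2859 c=6806/953 d=-11707/2859
  seg 4: a=4 b=22735/2859 c=-4901/953 d=4901/8577
S(7/4) = -14025/60992

Δ: Δ0=-1, Δ1=-2, Δ2=-2, Δ3=9, Δ4=-7/3
row 1: diag=4, rhs=-6; c'=1/4, d'=-3/2
row 2: denom=6−1·1/4=23/4; d'=(0−1·-3/2)/(23/4)=6/23
row 3: denom=6−2·8/23=122/23; d'=(66−2·6/23)/(122/23)=753/61
row 4: denom=8−1·23/122=953/122; d'=(-68−1·753/61)/(953/122)=-9802/953
back: M4=-9802/953
back: M3=753/61−23/122·-9802/953=13612/953
back: M2=6/23−8/23·13612/953=-4486/953
back: M1=-3/2−1/4·-4486/953=-308/953
M: M0=0, M1=-308/953, M2=-4486/953, M3=13612/953, M4=-9802/953, M5=0
seg 0: a=2, c=M0/2=0, d=(M1−M0)/(6·1)=-154/2859, b=Δ0−h0·(2M0+M1)/6=-2705/2859
seg 1: a=1, c=M1/2=-154/953, d=(M2−M1)/(6·1)=-2089/2859, b=Δ1−h1·(2M1+M2)/6=-3167/2859
seg 2: a=-1, c=M2/2=-2243/953, d=(M3−M2)/(6·2)=9049/5718, b=Δ2−h2·(2M2+M3)/6=-10358/2859
seg 3: a=-5, c=M3/2=6806/953, d=(M4−M3)/(6·1)=-11707/2859, b=Δ3−h3·(2M3+M4)/6=17020/2859
seg 4: a=4, c=M4/2=-4901/953, d=(M5−M4)/(6·3)=4901/8577, b=Δ4−h4·(2M4+M5)/6=22735/2859
t_q=7/4 → seg 1, τ=3/4; S=1+-3167/2859·τ+-154/953·τ²+-2089/2859·τ³=-14025/60992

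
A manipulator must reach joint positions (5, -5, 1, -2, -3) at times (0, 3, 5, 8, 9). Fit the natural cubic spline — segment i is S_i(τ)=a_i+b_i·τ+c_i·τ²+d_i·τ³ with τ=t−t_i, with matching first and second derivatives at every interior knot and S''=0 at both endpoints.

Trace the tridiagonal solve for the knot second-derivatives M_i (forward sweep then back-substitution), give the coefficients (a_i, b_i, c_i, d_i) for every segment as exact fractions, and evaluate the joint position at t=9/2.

Δ: Δ0=-10/3, Δ1=3, Δ2=-1, Δ3=-1
row 1: diag=10, rhs=38; c'=1/5, d'=19/5
row 2: denom=10−2·1/5=48/5; d'=(-24−2·19/5)/(48/5)=-79/24
row 3: denom=8−3·5/16=113/16; d'=(0−3·-79/24)/(113/16)=158/113
back: M3=158/113
back: M2=-79/24−5/16·158/113=-1264/339
back: M1=19/5−1/5·-1264/339=1541/339
M: M0=0, M1=1541/339, M2=-1264/339, M3=158/113, M4=0
seg 0: a=5, c=M0/2=0, d=(M1−M0)/(6·3)=1541/6102, b=Δ0−h0·(2M0+M1)/6=-1267/226
seg 1: a=-5, c=M1/2=1541/678, d=(M2−M1)/(6·2)=-935/1356, b=Δ1−h1·(2M1+M2)/6=137/113
seg 2: a=1, c=M2/2=-632/339, d=(M3−M2)/(6·3)=869/3051, b=Δ2−h2·(2M2+M3)/6=688/339
seg 3: a=-2, c=M3/2=79/113, d=(M4−M3)/(6·1)=-79/339, b=Δ3−h3·(2M3+M4)/6=-497/339
t_q=9/2 → seg 1, τ=3/2; S=-5+137/113·τ+1541/678·τ²+-935/1356·τ³=-1427/3616

  seg 0: a=5 b=-1267/226 c=0 d=1541/6102
  seg 1: a=-5 b=137/113 c=1541/678 d=-935/1356
  seg 2: a=1 b=688/339 c=-632/339 d=869/3051
  seg 3: a=-2 b=-497/339 c=79/113 d=-79/339
S(9/2) = -1427/3616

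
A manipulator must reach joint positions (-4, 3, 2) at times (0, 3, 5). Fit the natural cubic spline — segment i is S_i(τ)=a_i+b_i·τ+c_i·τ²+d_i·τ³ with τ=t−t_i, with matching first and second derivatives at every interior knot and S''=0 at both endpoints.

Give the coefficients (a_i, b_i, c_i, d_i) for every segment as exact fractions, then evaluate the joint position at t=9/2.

  seg 0: a=-4 b=191/60 c=0 d=-17/180
  seg 1: a=3 b=19/30 c=-17/20 d=17/120
S(9/2) = 161/64

Δ: Δ0=7/3, Δ1=-1/2
row 1: diag=10, rhs=-17; c'=1/5, d'=-17/10
back: M1=-17/10
M: M0=0, M1=-17/10, M2=0
seg 0: a=-4, c=M0/2=0, d=(M1−M0)/(6·3)=-17/180, b=Δ0−h0·(2M0+M1)/6=191/60
seg 1: a=3, c=M1/2=-17/20, d=(M2−M1)/(6·2)=17/120, b=Δ1−h1·(2M1+M2)/6=19/30
t_q=9/2 → seg 1, τ=3/2; S=3+19/30·τ+-17/20·τ²+17/120·τ³=161/64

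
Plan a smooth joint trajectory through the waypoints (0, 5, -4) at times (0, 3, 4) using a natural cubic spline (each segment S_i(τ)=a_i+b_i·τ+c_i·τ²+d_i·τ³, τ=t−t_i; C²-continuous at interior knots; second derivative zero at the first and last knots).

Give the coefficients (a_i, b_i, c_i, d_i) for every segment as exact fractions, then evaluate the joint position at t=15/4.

Δ: Δ0=5/3, Δ1=-9
row 1: diag=8, rhs=-64; c'=1/8, d'=-8
back: M1=-8
M: M0=0, M1=-8, M2=0
seg 0: a=0, c=M0/2=0, d=(M1−M0)/(6·3)=-4/9, b=Δ0−h0·(2M0+M1)/6=17/3
seg 1: a=5, c=M1/2=-4, d=(M2−M1)/(6·1)=4/3, b=Δ1−h1·(2M1+M2)/6=-19/3
t_q=15/4 → seg 1, τ=3/4; S=5+-19/3·τ+-4·τ²+4/3·τ³=-23/16

  seg 0: a=0 b=17/3 c=0 d=-4/9
  seg 1: a=5 b=-19/3 c=-4 d=4/3
S(15/4) = -23/16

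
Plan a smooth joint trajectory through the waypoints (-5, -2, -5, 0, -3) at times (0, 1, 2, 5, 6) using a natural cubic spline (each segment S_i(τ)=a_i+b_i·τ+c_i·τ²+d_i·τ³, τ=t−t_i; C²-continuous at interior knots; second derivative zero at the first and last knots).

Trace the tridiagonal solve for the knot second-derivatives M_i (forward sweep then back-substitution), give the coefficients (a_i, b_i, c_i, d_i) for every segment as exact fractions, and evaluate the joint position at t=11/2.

  seg 0: a=-5 b=763/159 c=0 d=-286/159
  seg 1: a=-2 b=-95/159 c=-286/53 d=476/159
  seg 2: a=-5 b=-383/159 c=190/53 d=-118/159
  seg 3: a=0 b=-149/159 c=-164/53 d=164/159
S(11/2) = -59/53

Δ: Δ0=3, Δ1=-3, Δ2=5/3, Δ3=-3
row 1: diag=4, rhs=-36; c'=1/4, d'=-9
row 2: denom=8−1·1/4=31/4; d'=(28−1·-9)/(31/4)=148/31
row 3: denom=8−3·12/31=212/31; d'=(-28−3·148/31)/(212/31)=-328/53
back: M3=-328/53
back: M2=148/31−12/31·-328/53=380/53
back: M1=-9−1/4·380/53=-572/53
M: M0=0, M1=-572/53, M2=380/53, M3=-328/53, M4=0
seg 0: a=-5, c=M0/2=0, d=(M1−M0)/(6·1)=-286/159, b=Δ0−h0·(2M0+M1)/6=763/159
seg 1: a=-2, c=M1/2=-286/53, d=(M2−M1)/(6·1)=476/159, b=Δ1−h1·(2M1+M2)/6=-95/159
seg 2: a=-5, c=M2/2=190/53, d=(M3−M2)/(6·3)=-118/159, b=Δ2−h2·(2M2+M3)/6=-383/159
seg 3: a=0, c=M3/2=-164/53, d=(M4−M3)/(6·1)=164/159, b=Δ3−h3·(2M3+M4)/6=-149/159
t_q=11/2 → seg 3, τ=1/2; S=0+-149/159·τ+-164/53·τ²+164/159·τ³=-59/53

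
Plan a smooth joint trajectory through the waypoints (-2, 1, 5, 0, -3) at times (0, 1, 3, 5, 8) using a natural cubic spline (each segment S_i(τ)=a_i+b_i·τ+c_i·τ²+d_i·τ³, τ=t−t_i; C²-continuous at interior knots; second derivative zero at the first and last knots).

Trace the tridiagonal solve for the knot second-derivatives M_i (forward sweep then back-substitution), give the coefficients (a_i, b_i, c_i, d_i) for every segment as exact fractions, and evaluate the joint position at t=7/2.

Δ: Δ0=3, Δ1=2, Δ2=-5/2, Δ3=-1
row 1: diag=6, rhs=-6; c'=1/3, d'=-1
row 2: denom=8−2·1/3=22/3; d'=(-27−2·-1)/(22/3)=-75/22
row 3: denom=10−2·3/11=104/11; d'=(9−2·-75/22)/(104/11)=87/52
back: M3=87/52
back: M2=-75/22−3/11·87/52=-201/52
back: M1=-1−1/3·-201/52=15/52
M: M0=0, M1=15/52, M2=-201/52, M3=87/52, M4=0
seg 0: a=-2, c=M0/2=0, d=(M1−M0)/(6·1)=5/104, b=Δ0−h0·(2M0+M1)/6=307/104
seg 1: a=1, c=M1/2=15/104, d=(M2−M1)/(6·2)=-9/26, b=Δ1−h1·(2M1+M2)/6=161/52
seg 2: a=5, c=M2/2=-201/104, d=(M3−M2)/(6·2)=6/13, b=Δ2−h2·(2M2+M3)/6=-25/52
seg 3: a=0, c=M3/2=87/104, d=(M4−M3)/(6·3)=-29/312, b=Δ3−h3·(2M3+M4)/6=-139/52
t_q=7/2 → seg 2, τ=1/2; S=5+-25/52·τ+-201/104·τ²+6/13·τ³=1803/416

  seg 0: a=-2 b=307/104 c=0 d=5/104
  seg 1: a=1 b=161/52 c=15/104 d=-9/26
  seg 2: a=5 b=-25/52 c=-201/104 d=6/13
  seg 3: a=0 b=-139/52 c=87/104 d=-29/312
S(7/2) = 1803/416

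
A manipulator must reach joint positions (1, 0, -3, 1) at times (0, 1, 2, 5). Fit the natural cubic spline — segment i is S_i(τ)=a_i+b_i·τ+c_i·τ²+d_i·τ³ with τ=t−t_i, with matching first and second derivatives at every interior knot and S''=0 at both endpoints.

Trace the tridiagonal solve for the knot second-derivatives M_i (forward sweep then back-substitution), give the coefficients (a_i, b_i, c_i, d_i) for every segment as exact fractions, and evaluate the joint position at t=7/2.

Δ: Δ0=-1, Δ1=-3, Δ2=4/3
row 1: diag=4, rhs=-12; c'=1/4, d'=-3
row 2: denom=8−1·1/4=31/4; d'=(26−1·-3)/(31/4)=116/31
back: M2=116/31
back: M1=-3−1/4·116/31=-122/31
M: M0=0, M1=-122/31, M2=116/31, M3=0
seg 0: a=1, c=M0/2=0, d=(M1−M0)/(6·1)=-61/93, b=Δ0−h0·(2M0+M1)/6=-32/93
seg 1: a=0, c=M1/2=-61/31, d=(M2−M1)/(6·1)=119/93, b=Δ1−h1·(2M1+M2)/6=-215/93
seg 2: a=-3, c=M2/2=58/31, d=(M3−M2)/(6·3)=-58/279, b=Δ2−h2·(2M2+M3)/6=-224/93
t_q=7/2 → seg 2, τ=3/2; S=-3+-224/93·τ+58/31·τ²+-58/279·τ³=-385/124

  seg 0: a=1 b=-32/93 c=0 d=-61/93
  seg 1: a=0 b=-215/93 c=-61/31 d=119/93
  seg 2: a=-3 b=-224/93 c=58/31 d=-58/279
S(7/2) = -385/124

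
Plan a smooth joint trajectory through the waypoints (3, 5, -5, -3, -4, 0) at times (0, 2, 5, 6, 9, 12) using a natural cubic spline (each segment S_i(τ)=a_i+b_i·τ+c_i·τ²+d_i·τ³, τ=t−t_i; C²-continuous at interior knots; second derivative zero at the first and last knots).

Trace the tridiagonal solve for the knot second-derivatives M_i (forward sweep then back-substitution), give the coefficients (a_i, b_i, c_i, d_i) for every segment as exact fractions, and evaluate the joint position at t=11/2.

  seg 0: a=3 b=1663/673 c=0 d=-495/1346
  seg 1: a=5 b=-1307/673 c=-1485/673 d=10556/18171
  seg 2: a=-5 b=339/673 c=6101/2019 d=-3080/2019
  seg 3: a=-3 b=3979/2019 c=-3139/2019 d=4765/18171
  seg 4: a=-4 b=-560/2019 c=542/673 d=-542/6057
S(11/2) = -33785/8076

Δ: Δ0=1, Δ1=-10/3, Δ2=2, Δ3=-1/3, Δ4=4/3
row 1: diag=10, rhs=-26; c'=3/10, d'=-13/5
row 2: denom=8−3·3/10=71/10; d'=(32−3·-13/5)/(71/10)=398/71
row 3: denom=8−1·10/71=558/71; d'=(-14−1·398/71)/(558/71)=-232/93
row 4: denom=12−3·71/186=673/62; d'=(10−3·-232/93)/(673/62)=1084/673
back: M4=1084/673
back: M3=-232/93−71/186·1084/673=-6278/2019
back: M2=398/71−10/71·-6278/2019=12202/2019
back: M1=-13/5−3/10·12202/2019=-2970/673
M: M0=0, M1=-2970/673, M2=12202/2019, M3=-6278/2019, M4=1084/673, M5=0
seg 0: a=3, c=M0/2=0, d=(M1−M0)/(6·2)=-495/1346, b=Δ0−h0·(2M0+M1)/6=1663/673
seg 1: a=5, c=M1/2=-1485/673, d=(M2−M1)/(6·3)=10556/18171, b=Δ1−h1·(2M1+M2)/6=-1307/673
seg 2: a=-5, c=M2/2=6101/2019, d=(M3−M2)/(6·1)=-3080/2019, b=Δ2−h2·(2M2+M3)/6=339/673
seg 3: a=-3, c=M3/2=-3139/2019, d=(M4−M3)/(6·3)=4765/18171, b=Δ3−h3·(2M3+M4)/6=3979/2019
seg 4: a=-4, c=M4/2=542/673, d=(M5−M4)/(6·3)=-542/6057, b=Δ4−h4·(2M4+M5)/6=-560/2019
t_q=11/2 → seg 2, τ=1/2; S=-5+339/673·τ+6101/2019·τ²+-3080/2019·τ³=-33785/8076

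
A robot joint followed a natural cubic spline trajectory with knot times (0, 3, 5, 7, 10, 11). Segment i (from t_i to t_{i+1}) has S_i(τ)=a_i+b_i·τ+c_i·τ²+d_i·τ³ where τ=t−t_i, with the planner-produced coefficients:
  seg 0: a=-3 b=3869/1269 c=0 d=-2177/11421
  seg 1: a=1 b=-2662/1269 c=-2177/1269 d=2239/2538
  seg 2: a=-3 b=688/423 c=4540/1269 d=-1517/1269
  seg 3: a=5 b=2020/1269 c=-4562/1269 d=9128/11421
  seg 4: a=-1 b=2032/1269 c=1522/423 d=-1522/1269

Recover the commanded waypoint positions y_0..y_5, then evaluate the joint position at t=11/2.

y_0 = S_0(0) = a_0 = -3
y_1 = S_1(0) = a_1 = 1
y_2 = S_2(0) = a_2 = -3
y_3 = S_3(0) = a_3 = 5
y_4 = S_4(0) = a_4 = -1
y_5 = S_4(1) = 3
t_q=11/2 is in segment 2 (τ=1/2); S_2(τ)=-4879/3384

y_0=-3 y_1=1 y_2=-3 y_3=5 y_4=-1 y_5=3
S(11/2) = -4879/3384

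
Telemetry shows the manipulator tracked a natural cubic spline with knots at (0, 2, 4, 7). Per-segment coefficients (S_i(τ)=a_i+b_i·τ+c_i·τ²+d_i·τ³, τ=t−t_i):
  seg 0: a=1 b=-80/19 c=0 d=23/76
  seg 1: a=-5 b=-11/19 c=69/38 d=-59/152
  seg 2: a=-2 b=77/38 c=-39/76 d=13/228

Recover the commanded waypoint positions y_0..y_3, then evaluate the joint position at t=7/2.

y_0 = S_0(0) = a_0 = 1
y_1 = S_1(0) = a_1 = -5
y_2 = S_2(0) = a_2 = -2
y_3 = S_2(3) = 1
t_q=7/2 is in segment 1 (τ=3/2); S_1(τ)=-3761/1216

y_0=1 y_1=-5 y_2=-2 y_3=1
S(7/2) = -3761/1216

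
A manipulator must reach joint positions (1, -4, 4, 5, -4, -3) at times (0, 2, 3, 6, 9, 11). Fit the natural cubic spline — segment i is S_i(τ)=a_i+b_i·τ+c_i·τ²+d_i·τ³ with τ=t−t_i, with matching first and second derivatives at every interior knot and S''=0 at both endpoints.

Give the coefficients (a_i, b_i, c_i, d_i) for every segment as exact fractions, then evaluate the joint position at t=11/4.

  seg 0: a=1 b=-59779/9354 c=0 d=18197/18708
  seg 1: a=-4 b=49403/9354 c=18197/3118 d=-14581/4677
  seg 2: a=4 b=71099/9354 c=-10965/3118 d=15352/42093
  seg 3: a=5 b=-34159/9354 c=-2191/9354 d=6335/42093
  seg 4: a=-4 b=-9295/9354 c=3493/3118 d=-3493/18708
S(11/4) = 192437/99776

Δ: Δ0=-5/2, Δ1=8, Δ2=1/3, Δ3=-3, Δ4=1/2
row 1: diag=6, rhs=63; c'=1/6, d'=21/2
row 2: denom=8−1·1/6=47/6; d'=(-46−1·21/2)/(47/6)=-339/47
row 3: denom=12−3·18/47=510/47; d'=(-20−3·-339/47)/(510/47)=77/510
row 4: denom=10−3·47/170=1559/170; d'=(21−3·77/510)/(1559/170)=3493/1559
back: M4=3493/1559
back: M3=77/510−47/170·3493/1559=-2191/4677
back: M2=-339/47−18/47·-2191/4677=-10965/1559
back: M1=21/2−1/6·-10965/1559=18197/1559
M: M0=0, M1=18197/1559, M2=-10965/1559, M3=-2191/4677, M4=3493/1559, M5=0
seg 0: a=1, c=M0/2=0, d=(M1−M0)/(6·2)=18197/18708, b=Δ0−h0·(2M0+M1)/6=-59779/9354
seg 1: a=-4, c=M1/2=18197/3118, d=(M2−M1)/(6·1)=-14581/4677, b=Δ1−h1·(2M1+M2)/6=49403/9354
seg 2: a=4, c=M2/2=-10965/3118, d=(M3−M2)/(6·3)=15352/42093, b=Δ2−h2·(2M2+M3)/6=71099/9354
seg 3: a=5, c=M3/2=-2191/9354, d=(M4−M3)/(6·3)=6335/42093, b=Δ3−h3·(2M3+M4)/6=-34159/9354
seg 4: a=-4, c=M4/2=3493/3118, d=(M5−M4)/(6·2)=-3493/18708, b=Δ4−h4·(2M4+M5)/6=-9295/9354
t_q=11/4 → seg 1, τ=3/4; S=-4+49403/9354·τ+18197/3118·τ²+-14581/4677·τ³=192437/99776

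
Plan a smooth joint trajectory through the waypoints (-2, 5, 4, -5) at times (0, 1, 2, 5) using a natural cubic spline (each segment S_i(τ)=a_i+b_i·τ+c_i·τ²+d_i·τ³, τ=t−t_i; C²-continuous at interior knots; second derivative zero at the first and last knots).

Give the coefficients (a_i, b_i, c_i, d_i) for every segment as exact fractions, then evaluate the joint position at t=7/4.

Δ: Δ0=7, Δ1=-1, Δ2=-3
row 1: diag=4, rhs=-48; c'=1/4, d'=-12
row 2: denom=8−1·1/4=31/4; d'=(-12−1·-12)/(31/4)=0
back: M2=0
back: M1=-12−1/4·0=-12
M: M0=0, M1=-12, M2=0, M3=0
seg 0: a=-2, c=M0/2=0, d=(M1−M0)/(6·1)=-2, b=Δ0−h0·(2M0+M1)/6=9
seg 1: a=5, c=M1/2=-6, d=(M2−M1)/(6·1)=2, b=Δ1−h1·(2M1+M2)/6=3
seg 2: a=4, c=M2/2=0, d=(M3−M2)/(6·3)=0, b=Δ2−h2·(2M2+M3)/6=-3
t_q=7/4 → seg 1, τ=3/4; S=5+3·τ+-6·τ²+2·τ³=151/32

  seg 0: a=-2 b=9 c=0 d=-2
  seg 1: a=5 b=3 c=-6 d=2
  seg 2: a=4 b=-3 c=0 d=0
S(7/4) = 151/32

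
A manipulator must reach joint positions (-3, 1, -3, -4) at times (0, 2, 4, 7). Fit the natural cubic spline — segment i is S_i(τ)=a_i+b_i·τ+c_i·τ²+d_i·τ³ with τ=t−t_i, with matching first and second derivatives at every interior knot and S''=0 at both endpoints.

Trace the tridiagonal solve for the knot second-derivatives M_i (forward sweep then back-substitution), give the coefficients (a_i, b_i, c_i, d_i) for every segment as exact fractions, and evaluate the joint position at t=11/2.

Δ: Δ0=2, Δ1=-2, Δ2=-1/3
row 1: diag=8, rhs=-24; c'=1/4, d'=-3
row 2: denom=10−2·1/4=19/2; d'=(10−2·-3)/(19/2)=32/19
back: M2=32/19
back: M1=-3−1/4·32/19=-65/19
M: M0=0, M1=-65/19, M2=32/19, M3=0
seg 0: a=-3, c=M0/2=0, d=(M1−M0)/(6·2)=-65/228, b=Δ0−h0·(2M0+M1)/6=179/57
seg 1: a=1, c=M1/2=-65/38, d=(M2−M1)/(6·2)=97/228, b=Δ1−h1·(2M1+M2)/6=-16/57
seg 2: a=-3, c=M2/2=16/19, d=(M3−M2)/(6·3)=-16/171, b=Δ2−h2·(2M2+M3)/6=-115/57
t_q=11/2 → seg 2, τ=3/2; S=-3+-115/57·τ+16/19·τ²+-16/171·τ³=-169/38

  seg 0: a=-3 b=179/57 c=0 d=-65/228
  seg 1: a=1 b=-16/57 c=-65/38 d=97/228
  seg 2: a=-3 b=-115/57 c=16/19 d=-16/171
S(11/2) = -169/38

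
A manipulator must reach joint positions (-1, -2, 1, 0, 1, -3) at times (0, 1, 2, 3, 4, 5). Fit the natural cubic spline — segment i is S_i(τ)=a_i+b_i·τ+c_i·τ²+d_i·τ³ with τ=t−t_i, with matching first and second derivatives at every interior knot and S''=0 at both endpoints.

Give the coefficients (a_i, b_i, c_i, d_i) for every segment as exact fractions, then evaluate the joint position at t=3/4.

  seg 0: a=-1 b=-46/19 c=0 d=27/19
  seg 1: a=-2 b=35/19 c=81/19 d=-59/19
  seg 2: a=1 b=20/19 c=-96/19 d=3
  seg 3: a=0 b=-1/19 c=75/19 d=-55/19
  seg 4: a=1 b=-16/19 c=-90/19 d=30/19
S(3/4) = -2695/1216

Δ: Δ0=-1, Δ1=3, Δ2=-1, Δ3=1, Δ4=-4
row 1: diag=4, rhs=24; c'=1/4, d'=6
row 2: denom=4−1·1/4=15/4; d'=(-24−1·6)/(15/4)=-8
row 3: denom=4−1·4/15=56/15; d'=(12−1·-8)/(56/15)=75/14
row 4: denom=4−1·15/56=209/56; d'=(-30−1·75/14)/(209/56)=-180/19
back: M4=-180/19
back: M3=75/14−15/56·-180/19=150/19
back: M2=-8−4/15·150/19=-192/19
back: M1=6−1/4·-192/19=162/19
M: M0=0, M1=162/19, M2=-192/19, M3=150/19, M4=-180/19, M5=0
seg 0: a=-1, c=M0/2=0, d=(M1−M0)/(6·1)=27/19, b=Δ0−h0·(2M0+M1)/6=-46/19
seg 1: a=-2, c=M1/2=81/19, d=(M2−M1)/(6·1)=-59/19, b=Δ1−h1·(2M1+M2)/6=35/19
seg 2: a=1, c=M2/2=-96/19, d=(M3−M2)/(6·1)=3, b=Δ2−h2·(2M2+M3)/6=20/19
seg 3: a=0, c=M3/2=75/19, d=(M4−M3)/(6·1)=-55/19, b=Δ3−h3·(2M3+M4)/6=-1/19
seg 4: a=1, c=M4/2=-90/19, d=(M5−M4)/(6·1)=30/19, b=Δ4−h4·(2M4+M5)/6=-16/19
t_q=3/4 → seg 0, τ=3/4; S=-1+-46/19·τ+0·τ²+27/19·τ³=-2695/1216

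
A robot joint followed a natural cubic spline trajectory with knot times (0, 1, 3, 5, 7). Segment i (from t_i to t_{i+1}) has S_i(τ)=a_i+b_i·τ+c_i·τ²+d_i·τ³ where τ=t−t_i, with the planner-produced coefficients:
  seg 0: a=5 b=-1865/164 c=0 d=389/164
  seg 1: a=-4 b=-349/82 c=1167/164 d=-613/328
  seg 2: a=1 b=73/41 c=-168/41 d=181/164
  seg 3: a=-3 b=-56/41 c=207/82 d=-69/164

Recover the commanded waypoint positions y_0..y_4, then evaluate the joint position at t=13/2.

y_0 = S_0(0) = a_0 = 5
y_1 = S_1(0) = a_1 = -4
y_2 = S_2(0) = a_2 = 1
y_3 = S_3(0) = a_3 = -3
y_4 = S_3(2) = 1
t_q=13/2 is in segment 3 (τ=3/2); S_3(τ)=-1035/1312

y_0=5 y_1=-4 y_2=1 y_3=-3 y_4=1
S(13/2) = -1035/1312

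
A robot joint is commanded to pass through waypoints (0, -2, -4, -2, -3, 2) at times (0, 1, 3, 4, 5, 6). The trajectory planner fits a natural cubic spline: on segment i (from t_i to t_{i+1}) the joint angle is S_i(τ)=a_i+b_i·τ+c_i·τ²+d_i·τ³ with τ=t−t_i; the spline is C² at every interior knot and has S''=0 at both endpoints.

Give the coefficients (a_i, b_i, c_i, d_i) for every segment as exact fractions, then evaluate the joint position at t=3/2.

  seg 0: a=0 b=-109/57 c=0 d=-5/57
  seg 1: a=-2 b=-124/57 c=-5/19 d=97/228
  seg 2: a=-4 b=107/57 c=87/38 d=-13/6
  seg 3: a=-2 b=-5/114 c=-80/19 d=371/114
  seg 4: a=-3 b=74/57 c=211/38 d=-211/114
S(3/2) = -1885/608

Δ: Δ0=-2, Δ1=-1, Δ2=2, Δ3=-1, Δ4=5
row 1: diag=6, rhs=6; c'=1/3, d'=1
row 2: denom=6−2·1/3=16/3; d'=(18−2·1)/(16/3)=3
row 3: denom=4−1·3/16=61/16; d'=(-18−1·3)/(61/16)=-336/61
row 4: denom=4−1·16/61=228/61; d'=(36−1·-336/61)/(228/61)=211/19
back: M4=211/19
back: M3=-336/61−16/61·211/19=-160/19
back: M2=3−3/16·-160/19=87/19
back: M1=1−1/3·87/19=-10/19
M: M0=0, M1=-10/19, M2=87/19, M3=-160/19, M4=211/19, M5=0
seg 0: a=0, c=M0/2=0, d=(M1−M0)/(6·1)=-5/57, b=Δ0−h0·(2M0+M1)/6=-109/57
seg 1: a=-2, c=M1/2=-5/19, d=(M2−M1)/(6·2)=97/228, b=Δ1−h1·(2M1+M2)/6=-124/57
seg 2: a=-4, c=M2/2=87/38, d=(M3−M2)/(6·1)=-13/6, b=Δ2−h2·(2M2+M3)/6=107/57
seg 3: a=-2, c=M3/2=-80/19, d=(M4−M3)/(6·1)=371/114, b=Δ3−h3·(2M3+M4)/6=-5/114
seg 4: a=-3, c=M4/2=211/38, d=(M5−M4)/(6·1)=-211/114, b=Δ4−h4·(2M4+M5)/6=74/57
t_q=3/2 → seg 1, τ=1/2; S=-2+-124/57·τ+-5/19·τ²+97/228·τ³=-1885/608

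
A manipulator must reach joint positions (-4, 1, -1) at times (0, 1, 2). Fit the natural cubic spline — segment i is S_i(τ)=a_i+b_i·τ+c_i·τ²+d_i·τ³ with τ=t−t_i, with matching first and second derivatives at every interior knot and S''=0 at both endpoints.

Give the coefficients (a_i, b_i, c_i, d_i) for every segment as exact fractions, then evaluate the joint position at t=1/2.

Δ: Δ0=5, Δ1=-2
row 1: diag=4, rhs=-42; c'=1/4, d'=-21/2
back: M1=-21/2
M: M0=0, M1=-21/2, M2=0
seg 0: a=-4, c=M0/2=0, d=(M1−M0)/(6·1)=-7/4, b=Δ0−h0·(2M0+M1)/6=27/4
seg 1: a=1, c=M1/2=-21/4, d=(M2−M1)/(6·1)=7/4, b=Δ1−h1·(2M1+M2)/6=3/2
t_q=1/2 → seg 0, τ=1/2; S=-4+27/4·τ+0·τ²+-7/4·τ³=-27/32

  seg 0: a=-4 b=27/4 c=0 d=-7/4
  seg 1: a=1 b=3/2 c=-21/4 d=7/4
S(1/2) = -27/32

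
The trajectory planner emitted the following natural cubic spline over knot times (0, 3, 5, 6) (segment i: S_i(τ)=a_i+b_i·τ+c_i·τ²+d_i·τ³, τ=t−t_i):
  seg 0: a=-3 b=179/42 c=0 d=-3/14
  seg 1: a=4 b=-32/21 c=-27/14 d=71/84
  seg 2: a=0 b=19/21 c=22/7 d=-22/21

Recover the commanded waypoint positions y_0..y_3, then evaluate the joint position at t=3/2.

y_0=-3 y_1=4 y_2=0 y_3=3
S(3/2) = 299/112

y_0 = S_0(0) = a_0 = -3
y_1 = S_1(0) = a_1 = 4
y_2 = S_2(0) = a_2 = 0
y_3 = S_2(1) = 3
t_q=3/2 is in segment 0 (τ=3/2); S_0(τ)=299/112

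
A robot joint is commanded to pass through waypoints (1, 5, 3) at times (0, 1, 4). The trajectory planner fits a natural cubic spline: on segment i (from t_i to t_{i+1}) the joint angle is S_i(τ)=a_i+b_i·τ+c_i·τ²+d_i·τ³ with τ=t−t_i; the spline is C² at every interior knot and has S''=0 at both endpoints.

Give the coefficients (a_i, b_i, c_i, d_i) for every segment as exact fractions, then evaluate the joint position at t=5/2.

Δ: Δ0=4, Δ1=-2/3
row 1: diag=8, rhs=-28; c'=3/8, d'=-7/2
back: M1=-7/2
M: M0=0, M1=-7/2, M2=0
seg 0: a=1, c=M0/2=0, d=(M1−M0)/(6·1)=-7/12, b=Δ0−h0·(2M0+M1)/6=55/12
seg 1: a=5, c=M1/2=-7/4, d=(M2−M1)/(6·3)=7/36, b=Δ1−h1·(2M1+M2)/6=17/6
t_q=5/2 → seg 1, τ=3/2; S=5+17/6·τ+-7/4·τ²+7/36·τ³=191/32

  seg 0: a=1 b=55/12 c=0 d=-7/12
  seg 1: a=5 b=17/6 c=-7/4 d=7/36
S(5/2) = 191/32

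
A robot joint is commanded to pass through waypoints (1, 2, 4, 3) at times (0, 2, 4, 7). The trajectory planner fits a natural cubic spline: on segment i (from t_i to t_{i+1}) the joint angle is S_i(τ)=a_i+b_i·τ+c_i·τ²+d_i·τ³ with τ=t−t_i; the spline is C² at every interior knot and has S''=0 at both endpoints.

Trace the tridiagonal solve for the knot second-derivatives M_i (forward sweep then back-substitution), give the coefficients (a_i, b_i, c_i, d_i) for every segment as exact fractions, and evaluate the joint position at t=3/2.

Δ: Δ0=1/2, Δ1=1, Δ2=-1/3
row 1: diag=8, rhs=3; c'=1/4, d'=3/8
row 2: denom=10−2·1/4=19/2; d'=(-8−2·3/8)/(19/2)=-35/38
back: M2=-35/38
back: M1=3/8−1/4·-35/38=23/38
M: M0=0, M1=23/38, M2=-35/38, M3=0
seg 0: a=1, c=M0/2=0, d=(M1−M0)/(6·2)=23/456, b=Δ0−h0·(2M0+M1)/6=17/57
seg 1: a=2, c=M1/2=23/76, d=(M2−M1)/(6·2)=-29/228, b=Δ1−h1·(2M1+M2)/6=103/114
seg 2: a=4, c=M2/2=-35/76, d=(M3−M2)/(6·3)=35/684, b=Δ2−h2·(2M2+M3)/6=67/114
t_q=3/2 → seg 0, τ=3/2; S=1+17/57·τ+0·τ²+23/456·τ³=1967/1216

  seg 0: a=1 b=17/57 c=0 d=23/456
  seg 1: a=2 b=103/114 c=23/76 d=-29/228
  seg 2: a=4 b=67/114 c=-35/76 d=35/684
S(3/2) = 1967/1216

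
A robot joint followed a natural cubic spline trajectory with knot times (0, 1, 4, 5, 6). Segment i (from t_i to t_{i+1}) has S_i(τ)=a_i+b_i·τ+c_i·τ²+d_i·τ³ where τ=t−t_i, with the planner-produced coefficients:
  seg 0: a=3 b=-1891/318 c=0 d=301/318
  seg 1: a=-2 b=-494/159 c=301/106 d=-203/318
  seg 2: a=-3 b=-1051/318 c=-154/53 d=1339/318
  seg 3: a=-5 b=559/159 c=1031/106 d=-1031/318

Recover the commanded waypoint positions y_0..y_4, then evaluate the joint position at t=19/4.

y_0 = S_0(0) = a_0 = 3
y_1 = S_1(0) = a_1 = -2
y_2 = S_2(0) = a_2 = -3
y_3 = S_3(0) = a_3 = -5
y_4 = S_3(1) = 5
t_q=19/4 is in segment 2 (τ=3/4); S_2(τ)=-36205/6784

y_0=3 y_1=-2 y_2=-3 y_3=-5 y_4=5
S(19/4) = -36205/6784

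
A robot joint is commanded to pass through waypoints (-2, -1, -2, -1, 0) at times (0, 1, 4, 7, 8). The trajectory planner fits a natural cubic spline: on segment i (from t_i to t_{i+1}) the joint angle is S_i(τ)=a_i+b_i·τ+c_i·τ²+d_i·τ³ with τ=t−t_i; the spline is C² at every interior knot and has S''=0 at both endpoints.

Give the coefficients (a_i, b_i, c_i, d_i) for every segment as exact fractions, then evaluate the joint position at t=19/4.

Δ: Δ0=1, Δ1=-1/3, Δ2=1/3, Δ3=1
row 1: diag=8, rhs=-8; c'=3/8, d'=-1
row 2: denom=12−3·3/8=87/8; d'=(4−3·-1)/(87/8)=56/87
row 3: denom=8−3·8/29=208/29; d'=(4−3·56/87)/(208/29)=15/52
back: M3=15/52
back: M2=56/87−8/29·15/52=22/39
back: M1=-1−3/8·22/39=-63/52
M: M0=0, M1=-63/52, M2=22/39, M3=15/52, M4=0
seg 0: a=-2, c=M0/2=0, d=(M1−M0)/(6·1)=-21/104, b=Δ0−h0·(2M0+M1)/6=125/104
seg 1: a=-1, c=M1/2=-63/104, d=(M2−M1)/(6·3)=277/2808, b=Δ1−h1·(2M1+M2)/6=31/52
seg 2: a=-2, c=M2/2=11/39, d=(M3−M2)/(6·3)=-43/2808, b=Δ2−h2·(2M2+M3)/6=-3/8
seg 3: a=-1, c=M3/2=15/104, d=(M4−M3)/(6·1)=-5/104, b=Δ3−h3·(2M3+M4)/6=47/52
t_q=19/4 → seg 2, τ=3/4; S=-2+-3/8·τ+11/39·τ²+-43/2808·τ³=-14171/6656

  seg 0: a=-2 b=125/104 c=0 d=-21/104
  seg 1: a=-1 b=31/52 c=-63/104 d=277/2808
  seg 2: a=-2 b=-3/8 c=11/39 d=-43/2808
  seg 3: a=-1 b=47/52 c=15/104 d=-5/104
S(19/4) = -14171/6656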